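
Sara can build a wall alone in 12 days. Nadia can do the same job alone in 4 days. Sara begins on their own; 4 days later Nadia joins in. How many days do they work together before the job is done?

2 days

In the first 4 days Sara alone does 4/12 = 1/3 of the job, leaving 2/3.
Once everyone is working, combined rate: 1/12 + 1/4 = (1 + 3)/12 = 4/12 = 1/3 per day.
Remaining 2/3 at 1/3 per day takes 2 days.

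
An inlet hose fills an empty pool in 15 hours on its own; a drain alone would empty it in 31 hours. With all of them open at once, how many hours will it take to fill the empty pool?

Net rate = 1/15 − 1/31 = (31 − 15)/465 = 16/465 per hour.
Filling time = 1 ÷ (16/465) = 465/16 hours.

465/16 hours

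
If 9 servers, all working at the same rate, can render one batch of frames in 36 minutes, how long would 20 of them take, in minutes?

81/5 minutes

Total work is 9·36 = 324 server-minutes.
With 20 servers: 324/20 = 81/5 minutes.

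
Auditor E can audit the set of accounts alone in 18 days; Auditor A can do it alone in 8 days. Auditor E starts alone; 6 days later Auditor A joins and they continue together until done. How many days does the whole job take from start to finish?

In 6 days Auditor E does 6/18 = 1/3 of the job, leaving 2/3.
Auditor E and Auditor A together work at 13/72 per day, so finishing takes 2/3 ÷ 13/72 = 48/13 days.
Total time = 6 + 48/13 = 126/13 days.

126/13 days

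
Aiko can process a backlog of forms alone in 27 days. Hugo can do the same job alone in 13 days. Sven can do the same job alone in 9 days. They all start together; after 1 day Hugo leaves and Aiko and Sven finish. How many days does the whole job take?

In the first 1 day the combined rate is 79/351, so 79/351 of the job is done, leaving 272/351.
After Hugo leaves the rate is 4/27 per day; the remaining 272/351 takes 68/13 days.
Total = 1 + 68/13 = 81/13 days.

81/13 days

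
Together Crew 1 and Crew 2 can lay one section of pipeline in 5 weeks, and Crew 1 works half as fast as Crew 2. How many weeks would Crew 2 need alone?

Let Crew 2's rate be r; then Crew 1's rate is (1/2)r, so together (1/2 + 1)r = (3/2)r = 1/5.
Thus r = 2/15 per week.
Crew 2 alone: 15/2 weeks; Crew 1 alone: 15 weeks.

15/2 weeks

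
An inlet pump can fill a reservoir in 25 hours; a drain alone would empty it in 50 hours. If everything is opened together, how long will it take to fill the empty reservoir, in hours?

50 hours

Net rate = 1/25 − 1/50 = (2 − 1)/50 = 1/50 per hour.
Filling time = 1 ÷ (1/50) = 50 hours.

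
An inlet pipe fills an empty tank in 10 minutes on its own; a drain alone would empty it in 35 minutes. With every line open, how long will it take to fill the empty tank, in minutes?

Net rate = 1/10 − 1/35 = (7 − 2)/70 = 5/70 = 1/14 per minute.
Filling time = 1 ÷ (1/14) = 14 minutes.

14 minutes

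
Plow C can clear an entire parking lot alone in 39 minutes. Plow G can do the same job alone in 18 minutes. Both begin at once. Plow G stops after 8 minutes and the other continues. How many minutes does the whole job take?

In the first 8 minutes the combined rate is 19/234, so 76/117 of the job is done, leaving 41/117.
After Plow G leaves the rate is 1/39 per minute; the remaining 41/117 takes 41/3 minutes.
Total = 8 + 41/3 = 65/3 minutes.

65/3 minutes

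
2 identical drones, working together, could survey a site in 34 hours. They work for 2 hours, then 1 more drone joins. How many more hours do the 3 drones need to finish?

One drone does 1/68 of the job per hour.
After 2 hours with 2 drones, 1/17 is done (16/17 left).
With 3 drones the rate is 3/68, so the rest takes 16/17 ÷ 3/68 = 64/3 hours.

64/3 hours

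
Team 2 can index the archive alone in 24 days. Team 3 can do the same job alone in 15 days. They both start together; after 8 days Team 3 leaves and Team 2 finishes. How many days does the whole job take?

56/5 days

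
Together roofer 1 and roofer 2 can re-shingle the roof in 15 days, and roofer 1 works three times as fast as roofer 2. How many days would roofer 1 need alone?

20 days

Let roofer 2's rate be r; then roofer 1's rate is 3r, so together (3 + 1)r = 4r = 1/15.
Thus r = 1/60 per day.
Roofer 2 alone: 60 days; roofer 1 alone: 20 days.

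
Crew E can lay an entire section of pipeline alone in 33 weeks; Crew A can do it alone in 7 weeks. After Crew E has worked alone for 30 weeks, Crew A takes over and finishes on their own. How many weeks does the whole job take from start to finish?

In 30 weeks Crew E does 30/33 = 10/11 of the job, leaving 1/11.
Crew A works at 1/7 per week, so finishing takes 1/11 ÷ 1/7 = 7/11 weeks.
Total time = 30 + 7/11 = 337/11 weeks.

337/11 weeks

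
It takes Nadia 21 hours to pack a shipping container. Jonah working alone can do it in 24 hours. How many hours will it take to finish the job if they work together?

56/5 hours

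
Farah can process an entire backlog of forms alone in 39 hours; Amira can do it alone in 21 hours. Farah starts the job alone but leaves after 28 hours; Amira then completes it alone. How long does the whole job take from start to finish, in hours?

In 28 hours Farah does 28/39 of the job, leaving 11/39.
Amira works at 1/21 per hour, so finishing takes 11/39 ÷ 1/21 = 77/13 hours.
Total time = 28 + 77/13 = 441/13 hours.

441/13 hours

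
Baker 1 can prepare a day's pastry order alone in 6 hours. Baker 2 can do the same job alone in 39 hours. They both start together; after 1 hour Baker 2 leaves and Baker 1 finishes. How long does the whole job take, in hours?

In the first 1 hour the combined rate is 5/26, so 5/26 of the job is done, leaving 21/26.
After Baker 2 leaves the rate is 1/6 per hour; the remaining 21/26 takes 63/13 hours.
Total = 1 + 63/13 = 76/13 hours.

76/13 hours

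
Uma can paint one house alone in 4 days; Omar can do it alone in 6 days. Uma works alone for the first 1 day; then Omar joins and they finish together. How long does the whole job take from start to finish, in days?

14/5 days

In 1 day Uma does 1/4 of the job, leaving 3/4.
Uma and Omar together work at 5/12 per day, so finishing takes 3/4 ÷ 5/12 = 9/5 days.
Total time = 1 + 9/5 = 14/5 days.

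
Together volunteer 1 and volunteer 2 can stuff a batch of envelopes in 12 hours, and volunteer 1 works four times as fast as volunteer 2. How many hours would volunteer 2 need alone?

Let volunteer 2's rate be r; then volunteer 1's rate is 4r, so together (4 + 1)r = 5r = 1/12.
Thus r = 1/60 per hour.
Volunteer 2 alone: 60 hours; volunteer 1 alone: 15 hours.

60 hours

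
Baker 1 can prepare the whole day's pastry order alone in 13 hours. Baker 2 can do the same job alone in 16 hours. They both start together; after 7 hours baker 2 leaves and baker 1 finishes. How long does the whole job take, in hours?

In the first 7 hours the combined rate is 29/208, so 203/208 of the job is done, leaving 5/208.
After baker 2 leaves the rate is 1/13 per hour; the remaining 5/208 takes 5/16 hours.
Total = 7 + 5/16 = 117/16 hours.

117/16 hours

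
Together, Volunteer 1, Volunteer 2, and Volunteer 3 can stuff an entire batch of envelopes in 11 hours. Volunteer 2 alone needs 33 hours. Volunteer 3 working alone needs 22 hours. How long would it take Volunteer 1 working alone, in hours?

66 hours

Combined rate is 1/11 per hour.
Known contribution: 1/33 + 1/22 = (2 + 3)/66 = 5/66 per hour.
So Volunteer 1's rate is 1/11 − 5/66 = 1/66, meaning 66 hours alone.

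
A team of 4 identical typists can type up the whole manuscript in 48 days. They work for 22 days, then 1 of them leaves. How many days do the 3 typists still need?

One typist does 1/192 of the job per day.
After 22 days with 4 typists, 11/24 is done (13/24 left).
With 3 typists the rate is 3/192 = 1/64, so the rest takes 13/24 ÷ 1/64 = 104/3 days.

104/3 days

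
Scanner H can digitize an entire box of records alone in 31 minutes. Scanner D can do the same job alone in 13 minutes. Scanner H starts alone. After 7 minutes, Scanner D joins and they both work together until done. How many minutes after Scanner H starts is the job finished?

155/11 minutes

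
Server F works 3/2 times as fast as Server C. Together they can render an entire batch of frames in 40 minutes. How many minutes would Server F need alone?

Let Server C's rate be r; then Server F's rate is (3/2)r, so together (3/2 + 1)r = (5/2)r = 1/40.
Thus r = 1/100 per minute.
Server C alone: 100 minutes; Server F alone: 200/3 minutes.

200/3 minutes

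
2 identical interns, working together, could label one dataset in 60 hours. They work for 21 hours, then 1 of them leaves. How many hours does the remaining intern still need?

One intern does 1/120 of the job per hour.
After 21 hours with 2 interns, 7/20 is done (13/20 left).
With 1 intern the rate is 1/120, so the rest takes 13/20 ÷ 1/120 = 78 hours.

78 hours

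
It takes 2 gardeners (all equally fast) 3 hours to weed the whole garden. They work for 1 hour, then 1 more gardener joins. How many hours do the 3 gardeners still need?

4/3 hours

One gardener does 1/6 of the job per hour.
After 1 hour with 2 gardeners, 1/3 is done (2/3 left).
With 3 gardeners the rate is 3/6 = 1/2, so the rest takes 2/3 ÷ 1/2 = 4/3 hours.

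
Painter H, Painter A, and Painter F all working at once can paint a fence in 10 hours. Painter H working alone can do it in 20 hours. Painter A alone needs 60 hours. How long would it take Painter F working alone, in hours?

Combined rate is 1/10 per hour.
Known contribution: 1/20 + 1/60 = (3 + 1)/60 = 4/60 = 1/15 per hour.
So Painter F's rate is 1/10 − 1/15 = 1/30, meaning 30 hours alone.

30 hours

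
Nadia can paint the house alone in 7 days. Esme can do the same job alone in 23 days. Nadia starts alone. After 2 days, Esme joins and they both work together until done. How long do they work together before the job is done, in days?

In the first 2 days Nadia alone does 2/7 of the job, leaving 5/7.
Once everyone is working, combined rate: 1/7 + 1/23 = (23 + 7)/161 = 30/161 per day.
Remaining 5/7 at 30/161 per day takes 23/6 days.

23/6 days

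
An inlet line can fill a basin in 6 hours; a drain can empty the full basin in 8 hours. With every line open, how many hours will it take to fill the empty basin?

24 hours

Net rate = 1/6 − 1/8 = (4 − 3)/24 = 1/24 per hour.
Filling time = 1 ÷ (1/24) = 24 hours.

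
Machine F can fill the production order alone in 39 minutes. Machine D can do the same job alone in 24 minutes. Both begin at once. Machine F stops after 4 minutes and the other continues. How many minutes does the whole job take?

280/13 minutes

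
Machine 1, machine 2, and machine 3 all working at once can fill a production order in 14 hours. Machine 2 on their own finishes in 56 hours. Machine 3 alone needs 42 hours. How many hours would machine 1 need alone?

Combined rate is 1/14 per hour.
Known contribution: 1/56 + 1/42 = (3 + 4)/168 = 7/168 = 1/24 per hour.
So machine 1's rate is 1/14 − 1/24 = 5/168, meaning 168/5 hours alone.

168/5 hours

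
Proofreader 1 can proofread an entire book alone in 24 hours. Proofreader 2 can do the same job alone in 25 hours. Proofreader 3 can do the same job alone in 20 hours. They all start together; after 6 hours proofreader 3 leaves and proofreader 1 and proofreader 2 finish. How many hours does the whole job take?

60/7 hours

In the first 6 hours the combined rate is 79/600, so 79/100 of the job is done, leaving 21/100.
After proofreader 3 leaves the rate is 49/600 per hour; the remaining 21/100 takes 18/7 hours.
Total = 6 + 18/7 = 60/7 hours.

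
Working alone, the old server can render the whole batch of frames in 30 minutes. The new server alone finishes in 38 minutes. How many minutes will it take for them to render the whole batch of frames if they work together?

285/17 minutes

With two workers the combined time is the product over the sum: 30·38/(30+38) = 1140/68 = 285/17 minutes.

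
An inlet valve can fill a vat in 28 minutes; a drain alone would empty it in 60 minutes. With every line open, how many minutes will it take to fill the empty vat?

105/2 minutes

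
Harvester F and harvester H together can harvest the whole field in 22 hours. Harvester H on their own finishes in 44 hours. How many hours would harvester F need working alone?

44 hours

Combined rate is 1/22 per hour.
Known contribution: 1/44 per hour.
So harvester F's rate is 1/22 − 1/44 = 1/44, meaning 44 hours alone.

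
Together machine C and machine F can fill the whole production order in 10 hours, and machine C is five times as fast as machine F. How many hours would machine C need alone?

12 hours

Let machine F's rate be r; then machine C's rate is 5r, so together (5 + 1)r = 6r = 1/10.
Thus r = 1/60 per hour.
Machine F alone: 60 hours; machine C alone: 12 hours.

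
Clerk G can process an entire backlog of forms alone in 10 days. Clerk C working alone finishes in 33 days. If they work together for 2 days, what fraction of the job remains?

122/165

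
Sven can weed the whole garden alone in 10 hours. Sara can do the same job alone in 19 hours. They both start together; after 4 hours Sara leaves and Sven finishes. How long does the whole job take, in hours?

150/19 hours

In the first 4 hours the combined rate is 29/190, so 58/95 of the job is done, leaving 37/95.
After Sara leaves the rate is 1/10 per hour; the remaining 37/95 takes 74/19 hours.
Total = 4 + 74/19 = 150/19 hours.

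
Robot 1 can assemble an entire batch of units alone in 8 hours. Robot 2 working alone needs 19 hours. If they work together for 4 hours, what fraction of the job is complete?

Combined rate: 1/8 + 1/19 = (19 + 8)/152 = 27/152 per hour.
In 4 hours they complete 4·27/152 = 27/38 of the job.

27/38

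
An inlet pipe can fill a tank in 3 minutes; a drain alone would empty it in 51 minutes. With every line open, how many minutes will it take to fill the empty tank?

51/16 minutes

Net rate = 1/3 − 1/51 = (17 − 1)/51 = 16/51 per minute.
Filling time = 1 ÷ (16/51) = 51/16 minutes.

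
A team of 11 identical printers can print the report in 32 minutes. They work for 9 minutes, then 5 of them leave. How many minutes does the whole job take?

307/6 minutes

One printer does 1/352 of the job per minute.
After 9 minutes with 11 printers, 9/32 is done (23/32 left).
With 6 printers the rate is 6/352 = 3/176, so the rest takes 23/32 ÷ 3/176 = 253/6 minutes.
Total = 9 + 253/6 = 307/6 minutes.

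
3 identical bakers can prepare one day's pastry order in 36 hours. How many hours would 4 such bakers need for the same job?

27 hours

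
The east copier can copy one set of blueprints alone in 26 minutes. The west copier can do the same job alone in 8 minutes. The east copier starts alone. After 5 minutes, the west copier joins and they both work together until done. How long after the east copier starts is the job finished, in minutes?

169/17 minutes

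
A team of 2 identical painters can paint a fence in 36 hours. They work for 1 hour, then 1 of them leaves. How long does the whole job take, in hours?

One painter does 1/72 of the job per hour.
After 1 hour with 2 painters, 1/36 is done (35/36 left).
With 1 painter the rate is 1/72, so the rest takes 35/36 ÷ 1/72 = 70 hours.
Total = 1 + 70 = 71 hours.

71 hours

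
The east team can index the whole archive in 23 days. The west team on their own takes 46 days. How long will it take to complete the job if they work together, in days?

46/3 days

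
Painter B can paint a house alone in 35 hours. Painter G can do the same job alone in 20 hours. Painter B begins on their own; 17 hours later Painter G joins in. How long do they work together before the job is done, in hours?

72/11 hours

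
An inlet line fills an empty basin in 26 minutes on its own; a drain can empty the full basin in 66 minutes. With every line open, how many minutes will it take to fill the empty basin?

429/10 minutes

Net rate = 1/26 − 1/66 = (33 − 13)/858 = 20/858 = 10/429 per minute.
Filling time = 1 ÷ (10/429) = 429/10 minutes.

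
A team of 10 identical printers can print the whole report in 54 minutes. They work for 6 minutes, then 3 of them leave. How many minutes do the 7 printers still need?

One printer does 1/540 of the job per minute.
After 6 minutes with 10 printers, 1/9 is done (8/9 left).
With 7 printers the rate is 7/540, so the rest takes 8/9 ÷ 7/540 = 480/7 minutes.

480/7 minutes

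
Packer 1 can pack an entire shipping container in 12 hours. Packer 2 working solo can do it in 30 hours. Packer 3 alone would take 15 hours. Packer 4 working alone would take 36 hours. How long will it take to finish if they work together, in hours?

90/19 hours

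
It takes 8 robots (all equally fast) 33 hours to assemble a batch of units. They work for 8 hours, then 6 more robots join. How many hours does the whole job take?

156/7 hours

One robot does 1/264 of the job per hour.
After 8 hours with 8 robots, 8/33 is done (25/33 left).
With 14 robots the rate is 14/264 = 7/132, so the rest takes 25/33 ÷ 7/132 = 100/7 hours.
Total = 8 + 100/7 = 156/7 hours.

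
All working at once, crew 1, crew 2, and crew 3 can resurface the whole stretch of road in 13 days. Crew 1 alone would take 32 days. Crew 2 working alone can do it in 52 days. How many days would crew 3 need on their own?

416/11 days

Combined rate is 1/13 per day.
Known contribution: 1/32 + 1/52 = (13 + 8)/416 = 21/416 per day.
So crew 3's rate is 1/13 − 21/416 = 11/416, meaning 416/11 days alone.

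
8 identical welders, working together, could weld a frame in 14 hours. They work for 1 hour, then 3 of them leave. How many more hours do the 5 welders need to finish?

104/5 hours

One welder does 1/112 of the job per hour.
After 1 hour with 8 welders, 1/14 is done (13/14 left).
With 5 welders the rate is 5/112, so the rest takes 13/14 ÷ 5/112 = 104/5 hours.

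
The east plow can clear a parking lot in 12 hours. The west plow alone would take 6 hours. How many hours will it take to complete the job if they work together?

Combined rate: 1/12 + 1/6 = (1 + 2)/12 = 3/12 = 1/4 per hour.
Time = 1 ÷ (1/4) = 4 hours.

4 hours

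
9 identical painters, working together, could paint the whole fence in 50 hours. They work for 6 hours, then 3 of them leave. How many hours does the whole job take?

One painter does 1/450 of the job per hour.
After 6 hours with 9 painters, 3/25 is done (22/25 left).
With 6 painters the rate is 6/450 = 1/75, so the rest takes 22/25 ÷ 1/75 = 66 hours.
Total = 6 + 66 = 72 hours.

72 hours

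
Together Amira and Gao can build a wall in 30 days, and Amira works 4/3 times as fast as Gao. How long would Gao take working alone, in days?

70 days

Let Gao's rate be r; then Amira's rate is (4/3)r, so together (4/3 + 1)r = (7/3)r = 1/30.
Thus r = 1/70 per day.
Gao alone: 70 days; Amira alone: 105/2 days.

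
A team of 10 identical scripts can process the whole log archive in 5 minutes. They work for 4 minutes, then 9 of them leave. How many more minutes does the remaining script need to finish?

One script does 1/50 of the job per minute.
After 4 minutes with 10 scripts, 4/5 is done (1/5 left).
With 1 script the rate is 1/50, so the rest takes 1/5 ÷ 1/50 = 10 minutes.

10 minutes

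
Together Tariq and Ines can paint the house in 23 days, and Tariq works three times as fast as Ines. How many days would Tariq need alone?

Let Ines's rate be r; then Tariq's rate is 3r, so together (3 + 1)r = 4r = 1/23.
Thus r = 1/92 per day.
Ines alone: 92 days; Tariq alone: 92/3 days.

92/3 days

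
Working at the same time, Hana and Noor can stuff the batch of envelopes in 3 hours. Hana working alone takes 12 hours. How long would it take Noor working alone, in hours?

Combined rate is 1/3 per hour.
Known contribution: 1/12 per hour.
So Noor's rate is 1/3 − 1/12 = 1/4, meaning 4 hours alone.

4 hours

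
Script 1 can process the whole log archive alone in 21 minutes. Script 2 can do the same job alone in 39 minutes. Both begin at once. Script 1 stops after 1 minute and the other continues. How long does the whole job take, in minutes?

260/7 minutes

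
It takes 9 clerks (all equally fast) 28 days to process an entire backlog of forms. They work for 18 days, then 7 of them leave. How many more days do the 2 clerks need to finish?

45 days

One clerk does 1/252 of the job per day.
After 18 days with 9 clerks, 9/14 is done (5/14 left).
With 2 clerks the rate is 2/252 = 1/126, so the rest takes 5/14 ÷ 1/126 = 45 days.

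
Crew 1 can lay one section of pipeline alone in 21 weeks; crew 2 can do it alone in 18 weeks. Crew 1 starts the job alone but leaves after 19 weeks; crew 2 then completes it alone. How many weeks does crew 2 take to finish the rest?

In 19 weeks crew 1 does 19/21 of the job, leaving 2/21.
Crew 2 works at 1/18 per week, so finishing takes 2/21 ÷ 1/18 = 12/7 weeks.

12/7 weeks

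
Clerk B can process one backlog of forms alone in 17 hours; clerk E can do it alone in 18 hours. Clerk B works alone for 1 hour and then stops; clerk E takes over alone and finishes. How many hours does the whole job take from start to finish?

305/17 hours

In 1 hour clerk B does 1/17 of the job, leaving 16/17.
Clerk E works at 1/18 per hour, so finishing takes 16/17 ÷ 1/18 = 288/17 hours.
Total time = 1 + 288/17 = 305/17 hours.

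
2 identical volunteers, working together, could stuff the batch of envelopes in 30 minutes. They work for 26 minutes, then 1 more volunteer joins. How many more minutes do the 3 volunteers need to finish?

8/3 minutes

One volunteer does 1/60 of the job per minute.
After 26 minutes with 2 volunteers, 13/15 is done (2/15 left).
With 3 volunteers the rate is 3/60 = 1/20, so the rest takes 2/15 ÷ 1/20 = 8/3 minutes.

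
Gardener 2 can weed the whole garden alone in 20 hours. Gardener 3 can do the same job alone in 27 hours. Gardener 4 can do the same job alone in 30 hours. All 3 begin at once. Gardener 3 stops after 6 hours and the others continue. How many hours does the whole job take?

28/3 hours

In the first 6 hours the combined rate is 13/108, so 13/18 of the job is done, leaving 5/18.
After Gardener 3 leaves the rate is 1/12 per hour; the remaining 5/18 takes 10/3 hours.
Total = 6 + 10/3 = 28/3 hours.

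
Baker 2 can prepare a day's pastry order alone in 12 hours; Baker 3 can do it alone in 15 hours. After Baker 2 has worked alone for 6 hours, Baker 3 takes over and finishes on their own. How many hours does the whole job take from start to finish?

In 6 hours Baker 2 does 6/12 = 1/2 of the job, leaving 1/2.
Baker 3 works at 1/15 per hour, so finishing takes 1/2 ÷ 1/15 = 15/2 hours.
Total time = 6 + 15/2 = 27/2 hours.

27/2 hours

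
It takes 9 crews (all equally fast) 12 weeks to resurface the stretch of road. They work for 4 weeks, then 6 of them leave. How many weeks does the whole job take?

One crew does 1/108 of the job per week.
After 4 weeks with 9 crews, 1/3 is done (2/3 left).
With 3 crews the rate is 3/108 = 1/36, so the rest takes 2/3 ÷ 1/36 = 24 weeks.
Total = 4 + 24 = 28 weeks.

28 weeks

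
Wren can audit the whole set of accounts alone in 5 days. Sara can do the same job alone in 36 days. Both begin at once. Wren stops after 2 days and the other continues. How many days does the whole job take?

108/5 days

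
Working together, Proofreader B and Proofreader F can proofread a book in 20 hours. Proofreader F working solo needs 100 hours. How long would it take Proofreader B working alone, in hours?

25 hours

Combined rate is 1/20 per hour.
Known contribution: 1/100 per hour.
So Proofreader B's rate is 1/20 − 1/100 = 1/25, meaning 25 hours alone.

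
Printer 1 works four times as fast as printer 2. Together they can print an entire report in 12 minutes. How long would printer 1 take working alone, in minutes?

Let printer 2's rate be r; then printer 1's rate is 4r, so together (4 + 1)r = 5r = 1/12.
Thus r = 1/60 per minute.
Printer 2 alone: 60 minutes; printer 1 alone: 15 minutes.

15 minutes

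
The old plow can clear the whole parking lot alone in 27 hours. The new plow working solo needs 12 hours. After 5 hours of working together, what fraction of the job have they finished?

65/108

Combined rate: 1/27 + 1/12 = (4 + 9)/108 = 13/108 per hour.
In 5 hours they complete 5·13/108 = 65/108 of the job.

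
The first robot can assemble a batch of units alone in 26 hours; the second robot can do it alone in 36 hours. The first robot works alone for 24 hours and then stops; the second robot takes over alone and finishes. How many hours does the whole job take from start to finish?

In 24 hours the first robot does 24/26 = 12/13 of the job, leaving 1/13.
The second robot works at 1/36 per hour, so finishing takes 1/13 ÷ 1/36 = 36/13 hours.
Total time = 24 + 36/13 = 348/13 hours.

348/13 hours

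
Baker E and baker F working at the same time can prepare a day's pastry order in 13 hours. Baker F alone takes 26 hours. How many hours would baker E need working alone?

26 hours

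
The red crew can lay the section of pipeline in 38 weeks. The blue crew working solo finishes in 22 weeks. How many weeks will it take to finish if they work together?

Combined rate: 1/38 + 1/22 = (11 + 19)/418 = 30/418 = 15/209 per week.
Time = 1 ÷ (15/209) = 209/15 weeks.

209/15 weeks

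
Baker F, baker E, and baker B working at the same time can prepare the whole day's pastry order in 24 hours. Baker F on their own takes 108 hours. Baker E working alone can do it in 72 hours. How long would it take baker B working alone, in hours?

Combined rate is 1/24 per hour.
Known contribution: 1/108 + 1/72 = (2 + 3)/216 = 5/216 per hour.
So baker B's rate is 1/24 − 5/216 = 1/54, meaning 54 hours alone.

54 hours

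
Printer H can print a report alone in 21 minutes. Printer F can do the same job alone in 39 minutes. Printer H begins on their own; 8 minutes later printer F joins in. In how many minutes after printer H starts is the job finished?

329/20 minutes

In the first 8 minutes printer H alone does 8/21 of the job, leaving 13/21.
Once everyone is working, combined rate: 1/21 + 1/39 = (13 + 7)/273 = 20/273 per minute.
Remaining 13/21 at 20/273 per minute takes 169/20 minutes.
Total from the start = 8 + 169/20 = 329/20 minutes.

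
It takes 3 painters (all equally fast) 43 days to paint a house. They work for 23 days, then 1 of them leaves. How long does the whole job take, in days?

53 days

One painter does 1/129 of the job per day.
After 23 days with 3 painters, 23/43 is done (20/43 left).
With 2 painters the rate is 2/129, so the rest takes 20/43 ÷ 2/129 = 30 days.
Total = 23 + 30 = 53 days.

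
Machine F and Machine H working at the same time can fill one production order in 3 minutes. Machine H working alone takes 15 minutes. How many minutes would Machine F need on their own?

15/4 minutes

Combined rate is 1/3 per minute.
Known contribution: 1/15 per minute.
So Machine F's rate is 1/3 − 1/15 = 4/15, meaning 15/4 minutes alone.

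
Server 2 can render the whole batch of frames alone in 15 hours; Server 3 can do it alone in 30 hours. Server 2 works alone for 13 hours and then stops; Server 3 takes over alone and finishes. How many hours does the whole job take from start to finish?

17 hours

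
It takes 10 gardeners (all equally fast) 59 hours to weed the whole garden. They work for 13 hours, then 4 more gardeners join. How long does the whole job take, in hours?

321/7 hours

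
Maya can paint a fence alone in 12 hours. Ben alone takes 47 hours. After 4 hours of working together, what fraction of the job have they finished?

59/141

Combined rate: 1/12 + 1/47 = (47 + 12)/564 = 59/564 per hour.
In 4 hours they complete 4·59/564 = 59/141 of the job.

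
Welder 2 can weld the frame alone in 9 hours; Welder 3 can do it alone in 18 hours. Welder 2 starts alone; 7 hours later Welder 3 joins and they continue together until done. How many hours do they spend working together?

4/3 hours

In 7 hours Welder 2 does 7/9 of the job, leaving 2/9.
Welder 2 and Welder 3 together work at 1/6 per hour, so finishing takes 2/9 ÷ 1/6 = 4/3 hours.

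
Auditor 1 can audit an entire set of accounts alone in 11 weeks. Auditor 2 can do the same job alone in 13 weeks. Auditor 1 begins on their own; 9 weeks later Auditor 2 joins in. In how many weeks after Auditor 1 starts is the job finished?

121/12 weeks

In the first 9 weeks Auditor 1 alone does 9/11 of the job, leaving 2/11.
Once everyone is working, combined rate: 1/11 + 1/13 = (13 + 11)/143 = 24/143 per week.
Remaining 2/11 at 24/143 per week takes 13/12 weeks.
Total from the start = 9 + 13/12 = 121/12 weeks.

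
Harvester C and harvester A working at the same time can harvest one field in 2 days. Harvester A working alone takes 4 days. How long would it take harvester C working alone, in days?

Combined rate is 1/2 per day.
Known contribution: 1/4 per day.
So harvester C's rate is 1/2 − 1/4 = 1/4, meaning 4 days alone.

4 days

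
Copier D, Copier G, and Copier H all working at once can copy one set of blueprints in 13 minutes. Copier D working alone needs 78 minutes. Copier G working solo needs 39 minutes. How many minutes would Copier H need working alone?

Combined rate is 1/13 per minute.
Known contribution: 1/78 + 1/39 = (1 + 2)/78 = 3/78 = 1/26 per minute.
So Copier H's rate is 1/13 − 1/26 = 1/26, meaning 26 minutes alone.

26 minutes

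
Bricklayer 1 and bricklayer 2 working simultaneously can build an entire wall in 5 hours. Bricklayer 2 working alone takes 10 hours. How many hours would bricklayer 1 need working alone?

Combined rate is 1/5 per hour.
Known contribution: 1/10 per hour.
So bricklayer 1's rate is 1/5 − 1/10 = 1/10, meaning 10 hours alone.

10 hours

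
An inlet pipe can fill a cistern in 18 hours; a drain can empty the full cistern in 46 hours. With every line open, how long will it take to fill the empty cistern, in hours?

Net rate = 1/18 − 1/46 = (23 − 9)/414 = 14/414 = 7/207 per hour.
Filling time = 1 ÷ (7/207) = 207/7 hours.

207/7 hours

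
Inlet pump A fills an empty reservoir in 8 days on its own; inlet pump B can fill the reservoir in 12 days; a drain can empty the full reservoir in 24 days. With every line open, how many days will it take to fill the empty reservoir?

6 days

Net rate = 1/8 + 1/12 − 1/24 = (3 + 2 − 1)/24 = 4/24 = 1/6 per day.
Filling time = 1 ÷ (1/6) = 6 days.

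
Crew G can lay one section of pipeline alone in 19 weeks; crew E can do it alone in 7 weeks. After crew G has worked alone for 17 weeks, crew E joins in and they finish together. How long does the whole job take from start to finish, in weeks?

228/13 weeks

In 17 weeks crew G does 17/19 of the job, leaving 2/19.
Crew G and crew E together work at 26/133 per week, so finishing takes 2/19 ÷ 26/133 = 7/13 weeks.
Total time = 17 + 7/13 = 228/13 weeks.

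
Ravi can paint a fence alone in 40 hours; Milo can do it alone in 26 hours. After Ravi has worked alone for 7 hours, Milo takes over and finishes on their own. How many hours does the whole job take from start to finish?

569/20 hours

In 7 hours Ravi does 7/40 of the job, leaving 33/40.
Milo works at 1/26 per hour, so finishing takes 33/40 ÷ 1/26 = 429/20 hours.
Total time = 7 + 429/20 = 569/20 hours.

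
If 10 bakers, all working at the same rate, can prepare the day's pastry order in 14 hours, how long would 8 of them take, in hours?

Total work is 10·14 = 140 baker-hours.
With 8 bakers: 140/8 = 35/2 hours.

35/2 hours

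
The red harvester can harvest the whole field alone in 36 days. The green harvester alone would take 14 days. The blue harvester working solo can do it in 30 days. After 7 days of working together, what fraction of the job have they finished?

167/180

Combined rate: 1/36 + 1/14 + 1/30 = (35 + 90 + 42)/1260 = 167/1260 per day.
In 7 days they complete 7·167/1260 = 167/180 of the job.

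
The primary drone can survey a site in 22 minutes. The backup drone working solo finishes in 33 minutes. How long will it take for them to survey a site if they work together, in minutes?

66/5 minutes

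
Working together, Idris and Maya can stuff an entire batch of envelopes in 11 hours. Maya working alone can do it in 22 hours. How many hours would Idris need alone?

Combined rate is 1/11 per hour.
Known contribution: 1/22 per hour.
So Idris's rate is 1/11 − 1/22 = 1/22, meaning 22 hours alone.

22 hours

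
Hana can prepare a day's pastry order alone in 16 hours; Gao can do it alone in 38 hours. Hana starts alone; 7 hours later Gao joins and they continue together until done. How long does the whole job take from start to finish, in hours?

In 7 hours Hana does 7/16 of the job, leaving 9/16.
Hana and Gao together work at 27/304 per hour, so finishing takes 9/16 ÷ 27/304 = 19/3 hours.
Total time = 7 + 19/3 = 40/3 hours.

40/3 hours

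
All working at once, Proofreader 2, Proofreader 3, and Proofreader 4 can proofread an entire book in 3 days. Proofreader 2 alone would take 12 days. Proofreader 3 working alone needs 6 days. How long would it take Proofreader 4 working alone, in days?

12 days

Combined rate is 1/3 per day.
Known contribution: 1/12 + 1/6 = (1 + 2)/12 = 3/12 = 1/4 per day.
So Proofreader 4's rate is 1/3 − 1/4 = 1/12, meaning 12 days alone.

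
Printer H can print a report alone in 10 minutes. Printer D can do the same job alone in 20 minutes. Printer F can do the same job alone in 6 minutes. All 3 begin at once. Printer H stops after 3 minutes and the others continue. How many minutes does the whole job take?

42/13 minutes

In the first 3 minutes the combined rate is 19/60, so 19/20 of the job is done, leaving 1/20.
After printer H leaves the rate is 13/60 per minute; the remaining 1/20 takes 3/13 minutes.
Total = 3 + 3/13 = 42/13 minutes.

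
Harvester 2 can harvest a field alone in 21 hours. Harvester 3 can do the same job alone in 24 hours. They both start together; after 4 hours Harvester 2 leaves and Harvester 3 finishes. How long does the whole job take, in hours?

136/7 hours

In the first 4 hours the combined rate is 5/56, so 5/14 of the job is done, leaving 9/14.
After Harvester 2 leaves the rate is 1/24 per hour; the remaining 9/14 takes 108/7 hours.
Total = 4 + 108/7 = 136/7 hours.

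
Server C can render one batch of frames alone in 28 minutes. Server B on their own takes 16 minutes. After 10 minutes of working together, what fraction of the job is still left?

Combined rate: 1/28 + 1/16 = (4 + 7)/112 = 11/112 per minute.
In 10 minutes they complete 10·11/112 = 55/56 of the job.
So 1/56 remains.

1/56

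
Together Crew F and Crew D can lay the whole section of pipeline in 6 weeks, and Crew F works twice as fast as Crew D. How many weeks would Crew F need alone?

Let Crew D's rate be r; then Crew F's rate is 2r, so together (2 + 1)r = 3r = 1/6.
Thus r = 1/18 per week.
Crew D alone: 18 weeks; Crew F alone: 9 weeks.

9 weeks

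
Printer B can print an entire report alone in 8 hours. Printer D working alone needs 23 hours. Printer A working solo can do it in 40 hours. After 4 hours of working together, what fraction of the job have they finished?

89/115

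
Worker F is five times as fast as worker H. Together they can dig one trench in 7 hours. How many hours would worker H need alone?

Let worker H's rate be r; then worker F's rate is 5r, so together (5 + 1)r = 6r = 1/7.
Thus r = 1/42 per hour.
Worker H alone: 42 hours; worker F alone: 42/5 hours.

42 hours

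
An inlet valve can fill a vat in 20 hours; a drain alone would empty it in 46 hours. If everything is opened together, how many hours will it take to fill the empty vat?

460/13 hours

Net rate = 1/20 − 1/46 = (23 − 10)/460 = 13/460 per hour.
Filling time = 1 ÷ (13/460) = 460/13 hours.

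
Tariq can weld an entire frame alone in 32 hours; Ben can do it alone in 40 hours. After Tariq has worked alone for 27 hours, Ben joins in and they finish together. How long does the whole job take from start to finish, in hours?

In 27 hours Tariq does 27/32 of the job, leaving 5/32.
Tariq and Ben together work at 9/160 per hour, so finishing takes 5/32 ÷ 9/160 = 25/9 hours.
Total time = 27 + 25/9 = 268/9 hours.

268/9 hours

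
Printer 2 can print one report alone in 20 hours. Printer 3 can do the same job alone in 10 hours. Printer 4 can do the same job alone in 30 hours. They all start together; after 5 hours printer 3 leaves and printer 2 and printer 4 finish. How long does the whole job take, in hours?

In the first 5 hours the combined rate is 11/60, so 11/12 of the job is done, leaving 1/12.
After printer 3 leaves the rate is 1/12 per hour; the remaining 1/12 takes 1 hour.
Total = 5 + 1 = 6 hours.

6 hours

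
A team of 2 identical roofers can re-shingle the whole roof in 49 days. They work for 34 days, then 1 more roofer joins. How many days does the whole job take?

44 days

One roofer does 1/98 of the job per day.
After 34 days with 2 roofers, 34/49 is done (15/49 left).
With 3 roofers the rate is 3/98, so the rest takes 15/49 ÷ 3/98 = 10 days.
Total = 34 + 10 = 44 days.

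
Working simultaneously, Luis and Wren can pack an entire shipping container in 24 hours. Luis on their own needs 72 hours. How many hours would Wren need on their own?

36 hours

Combined rate is 1/24 per hour.
Known contribution: 1/72 per hour.
So Wren's rate is 1/24 − 1/72 = 1/36, meaning 36 hours alone.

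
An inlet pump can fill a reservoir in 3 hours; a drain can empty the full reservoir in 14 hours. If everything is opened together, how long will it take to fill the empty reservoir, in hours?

Net rate = 1/3 − 1/14 = (14 − 3)/42 = 11/42 per hour.
Filling time = 1 ÷ (11/42) = 42/11 hours.

42/11 hours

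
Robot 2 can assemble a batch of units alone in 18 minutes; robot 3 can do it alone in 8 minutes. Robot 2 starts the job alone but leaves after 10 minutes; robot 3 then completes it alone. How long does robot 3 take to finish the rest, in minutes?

32/9 minutes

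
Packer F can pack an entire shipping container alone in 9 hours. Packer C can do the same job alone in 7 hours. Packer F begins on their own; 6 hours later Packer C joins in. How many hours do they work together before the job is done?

In the first 6 hours Packer F alone does 6/9 = 2/3 of the job, leaving 1/3.
Once everyone is working, combined rate: 1/9 + 1/7 = (7 + 9)/63 = 16/63 per hour.
Remaining 1/3 at 16/63 per hour takes 21/16 hours.

21/16 hours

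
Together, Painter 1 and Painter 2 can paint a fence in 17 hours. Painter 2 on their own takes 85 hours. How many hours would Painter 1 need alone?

Combined rate is 1/17 per hour.
Known contribution: 1/85 per hour.
So Painter 1's rate is 1/17 − 1/85 = 4/85, meaning 85/4 hours alone.

85/4 hours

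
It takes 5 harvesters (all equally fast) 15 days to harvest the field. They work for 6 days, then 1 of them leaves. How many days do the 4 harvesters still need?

45/4 days

One harvester does 1/75 of the job per day.
After 6 days with 5 harvesters, 2/5 is done (3/5 left).
With 4 harvesters the rate is 4/75, so the rest takes 3/5 ÷ 4/75 = 45/4 days.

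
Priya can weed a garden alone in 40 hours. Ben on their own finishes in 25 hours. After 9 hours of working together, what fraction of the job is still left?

83/200

Combined rate: 1/40 + 1/25 = (5 + 8)/200 = 13/200 per hour.
In 9 hours they complete 9·13/200 = 117/200 of the job.
So 83/200 remains.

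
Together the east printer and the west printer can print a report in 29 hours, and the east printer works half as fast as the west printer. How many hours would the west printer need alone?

87/2 hours

Let the west printer's rate be r; then the east printer's rate is (1/2)r, so together (1/2 + 1)r = (3/2)r = 1/29.
Thus r = 2/87 per hour.
The west printer alone: 87/2 hours; the east printer alone: 87 hours.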